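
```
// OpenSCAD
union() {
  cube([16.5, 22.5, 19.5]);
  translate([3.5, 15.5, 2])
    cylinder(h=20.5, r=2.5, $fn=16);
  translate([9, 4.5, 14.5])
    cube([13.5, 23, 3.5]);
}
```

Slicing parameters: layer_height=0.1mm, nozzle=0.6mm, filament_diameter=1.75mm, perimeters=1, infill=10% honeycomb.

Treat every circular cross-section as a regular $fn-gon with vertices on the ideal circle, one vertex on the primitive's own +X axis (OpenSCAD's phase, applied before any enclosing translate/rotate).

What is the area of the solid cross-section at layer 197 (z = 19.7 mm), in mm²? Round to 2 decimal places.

At z = 19.7 mm: the cube is absent (z outside [0, 19.5]); the cylinder at (3.5, 15.5): section is a regular 16-gon, circumradius r=2.5 (area = (16/2)·2.500²·sin(360°/16) = 19.13 mm²); the cube at (9, 4.5) does not reach this height (z outside [14.5, 18]); Combining (union): only the r=2.5 cylinder at (3.5, 15.5) is present, so the union is just that shape — area = 19.13 mm². Overall, the cross-section is a single solid region. Net area = 19.13 mm².

19.13 mm²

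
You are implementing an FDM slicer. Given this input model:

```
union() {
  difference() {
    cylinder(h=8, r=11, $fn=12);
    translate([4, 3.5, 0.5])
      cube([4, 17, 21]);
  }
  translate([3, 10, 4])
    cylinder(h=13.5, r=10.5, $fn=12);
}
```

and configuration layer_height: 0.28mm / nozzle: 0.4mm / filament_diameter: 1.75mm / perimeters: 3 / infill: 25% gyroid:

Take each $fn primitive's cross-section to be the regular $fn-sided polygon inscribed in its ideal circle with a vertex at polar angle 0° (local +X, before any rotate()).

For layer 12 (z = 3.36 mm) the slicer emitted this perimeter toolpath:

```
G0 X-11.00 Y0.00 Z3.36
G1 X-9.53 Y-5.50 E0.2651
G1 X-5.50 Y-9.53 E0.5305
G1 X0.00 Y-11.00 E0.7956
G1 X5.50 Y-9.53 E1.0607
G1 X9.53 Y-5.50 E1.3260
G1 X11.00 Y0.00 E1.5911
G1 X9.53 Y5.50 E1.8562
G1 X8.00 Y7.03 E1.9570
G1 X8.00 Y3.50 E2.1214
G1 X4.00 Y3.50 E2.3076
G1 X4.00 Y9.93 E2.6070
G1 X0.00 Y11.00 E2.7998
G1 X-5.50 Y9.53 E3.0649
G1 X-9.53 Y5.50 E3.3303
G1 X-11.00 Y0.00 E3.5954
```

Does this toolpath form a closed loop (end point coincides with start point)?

yes

Start point (G0): (-11.00, 0.00). End point (last G1): the path returns to the start — closed.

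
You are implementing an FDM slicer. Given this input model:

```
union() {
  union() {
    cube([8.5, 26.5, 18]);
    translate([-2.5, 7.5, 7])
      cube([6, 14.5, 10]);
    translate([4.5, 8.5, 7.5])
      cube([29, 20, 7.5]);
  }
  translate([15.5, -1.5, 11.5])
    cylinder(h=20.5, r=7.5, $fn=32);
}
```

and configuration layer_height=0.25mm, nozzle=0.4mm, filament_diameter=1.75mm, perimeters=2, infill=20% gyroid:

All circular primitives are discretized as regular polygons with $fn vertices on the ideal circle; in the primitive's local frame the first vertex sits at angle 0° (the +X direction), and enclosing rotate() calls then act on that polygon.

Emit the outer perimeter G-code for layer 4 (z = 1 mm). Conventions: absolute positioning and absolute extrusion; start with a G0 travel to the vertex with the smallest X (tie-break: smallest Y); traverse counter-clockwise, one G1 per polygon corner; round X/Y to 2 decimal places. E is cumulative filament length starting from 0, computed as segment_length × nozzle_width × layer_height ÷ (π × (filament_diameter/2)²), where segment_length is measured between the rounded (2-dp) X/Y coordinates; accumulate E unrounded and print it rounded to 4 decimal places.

At z = 1 mm: the 8.5×26.5 cube contributes its full rectangle; the cube at (-2.5, 7.5) is not intersected at this z (z outside [7, 17]); the cube at (4.5, 8.5) does not reach this height (z outside [7.5, 15]); Taking the union: only the 8.5×26.5 cube is present, so the union is just that shape — 1 connected region; the cylinder at (15.5, -1.5) does not reach this height (z outside [11.5, 32]); Merging all regions: only the result so far is present, so the union is just that shape — 1 connected region. The outline is a single polygon with 4 vertices. Extrusion per mm of travel: 0.4 × 0.25 / (π × 0.875²) = 0.041575. Accumulating E over each segment gives final E = 2.9103.

G0 X0.00 Y0.00 Z1.00
G1 X8.50 Y0.00 E0.3534
G1 X8.50 Y26.50 E1.4551
G1 X0.00 Y26.50 E1.8085
G1 X0.00 Y0.00 E2.9103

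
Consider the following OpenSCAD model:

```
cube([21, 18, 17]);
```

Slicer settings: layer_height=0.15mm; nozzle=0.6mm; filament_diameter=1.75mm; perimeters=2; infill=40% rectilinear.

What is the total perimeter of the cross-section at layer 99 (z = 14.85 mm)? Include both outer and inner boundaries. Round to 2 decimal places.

At z = 14.85 mm: the cube (footprint 21×18) is included at this height (perimeter 78.00 mm). Overall, the cross-section is a single solid region. Total boundary length (outer) = 78.00 mm.

78.00 mm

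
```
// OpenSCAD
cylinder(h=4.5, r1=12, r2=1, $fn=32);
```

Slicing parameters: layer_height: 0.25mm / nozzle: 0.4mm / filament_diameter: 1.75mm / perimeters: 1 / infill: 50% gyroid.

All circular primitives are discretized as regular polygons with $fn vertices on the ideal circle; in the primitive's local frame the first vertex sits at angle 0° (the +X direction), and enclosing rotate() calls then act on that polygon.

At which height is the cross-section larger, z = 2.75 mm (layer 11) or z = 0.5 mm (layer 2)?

Layer 11 (z = 2.75): the cone: at t=0.611 of its height the radius interpolates to r₁+(r₂−r₁)t = 5.278, giving a regular 32-gon of that circumradius (area = (32/2)·5.278²·sin(360°/32) = 86.95 mm²). So its area = 86.95 mm². Layer 2 (z = 0.5): the cone (r1=12→r2=1) has section circumradius 10.778 here — a regular 32-gon (area = (32/2)·10.778²·sin(360°/32) = 362.59 mm²). So its area = 362.59 mm². Layer 2 is larger (362.59 vs 86.95 mm²).

layer 2 (z = 0.5 mm)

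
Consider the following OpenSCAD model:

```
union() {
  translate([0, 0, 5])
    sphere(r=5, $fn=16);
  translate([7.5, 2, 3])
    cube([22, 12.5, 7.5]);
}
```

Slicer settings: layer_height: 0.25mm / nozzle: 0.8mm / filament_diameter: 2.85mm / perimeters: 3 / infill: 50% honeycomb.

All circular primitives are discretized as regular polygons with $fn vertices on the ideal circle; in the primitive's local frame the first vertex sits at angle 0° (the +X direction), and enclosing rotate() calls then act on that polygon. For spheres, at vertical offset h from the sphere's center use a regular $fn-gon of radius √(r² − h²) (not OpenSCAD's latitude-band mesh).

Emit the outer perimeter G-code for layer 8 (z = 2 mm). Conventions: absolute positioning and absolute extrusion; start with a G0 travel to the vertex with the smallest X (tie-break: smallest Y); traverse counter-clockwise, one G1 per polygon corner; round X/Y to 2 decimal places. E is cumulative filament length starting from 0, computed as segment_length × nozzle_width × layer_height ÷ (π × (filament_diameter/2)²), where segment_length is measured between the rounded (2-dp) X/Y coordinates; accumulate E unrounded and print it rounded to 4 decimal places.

G0 X-4.00 Y0.00 Z2.00
G1 X-3.70 Y-1.53 E0.0489
G1 X-2.83 Y-2.83 E0.0979
G1 X-1.53 Y-3.70 E0.1470
G1 X0.00 Y-4.00 E0.1958
G1 X1.53 Y-3.70 E0.2447
G1 X2.83 Y-2.83 E0.2938
G1 X3.70 Y-1.53 E0.3428
G1 X4.00 Y0.00 E0.3917
G1 X3.70 Y1.53 E0.4406
G1 X2.83 Y2.83 E0.4896
G1 X1.53 Y3.70 E0.5386
G1 X0.00 Y4.00 E0.5875
G1 X-1.53 Y3.70 E0.6364
G1 X-2.83 Y2.83 E0.6854
G1 X-3.70 Y1.53 E0.7345
G1 X-4.00 Y0.00 E0.7834

At z = 2 mm: the sphere: section is a regular 16-gon, circumradius = √(r²−h²) = √(5²−3²) = 4.000; the cube at (7.5, 2) is absent (z outside [3, 10.5]); Merging all regions: only the r=5 sphere is present, so the union is just that shape — 1 connected region. The outline is a single polygon with 16 vertices. Extrusion per mm of travel: 0.8 × 0.25 / (π × 1.425²) = 0.031351. Accumulating E over each segment gives final E = 0.7834.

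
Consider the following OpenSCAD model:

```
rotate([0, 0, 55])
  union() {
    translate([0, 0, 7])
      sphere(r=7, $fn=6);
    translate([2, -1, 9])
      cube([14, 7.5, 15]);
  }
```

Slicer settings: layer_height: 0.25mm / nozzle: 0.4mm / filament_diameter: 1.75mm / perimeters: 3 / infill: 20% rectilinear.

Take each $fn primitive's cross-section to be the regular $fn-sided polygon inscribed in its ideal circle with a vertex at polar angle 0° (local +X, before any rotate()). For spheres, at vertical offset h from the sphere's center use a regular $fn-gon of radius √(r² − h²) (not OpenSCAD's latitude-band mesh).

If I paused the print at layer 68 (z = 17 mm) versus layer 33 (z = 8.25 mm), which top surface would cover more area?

layer 33 (z = 8.25 mm)

Layer 68 (z = 17): the sphere does not reach this height (|z−center|=10.000 > r=7); the cube at (2, -1) (footprint 14×7.5) is included at this height (area 105.00 mm²); Combining (union): only the 14×7.5 cube at (2, -1) is present, so the union is just that shape — area = 105.00 mm²; (rotated 55° about Z; rotation is an isometry so areas/perimeters/island counts are preserved). So its area = 105.00 mm². Layer 33 (z = 8.25): the sphere: section is a regular 6-gon, circumradius = √(r²−h²) = √(7²−1.25²) = 6.887 (area = (6/2)·6.887²·sin(360°/6) = 123.25 mm²); the cube at (2, -1) does not reach this height (z outside [9, 24]); Merging all regions: only the r=7 sphere is present, so the union is just that shape — area = 123.25 mm²; (rotated 55° about Z; rotation is an isometry so areas/perimeters/island counts are preserved). So its area = 123.25 mm². Layer 33 is larger (123.25 vs 105.00 mm²).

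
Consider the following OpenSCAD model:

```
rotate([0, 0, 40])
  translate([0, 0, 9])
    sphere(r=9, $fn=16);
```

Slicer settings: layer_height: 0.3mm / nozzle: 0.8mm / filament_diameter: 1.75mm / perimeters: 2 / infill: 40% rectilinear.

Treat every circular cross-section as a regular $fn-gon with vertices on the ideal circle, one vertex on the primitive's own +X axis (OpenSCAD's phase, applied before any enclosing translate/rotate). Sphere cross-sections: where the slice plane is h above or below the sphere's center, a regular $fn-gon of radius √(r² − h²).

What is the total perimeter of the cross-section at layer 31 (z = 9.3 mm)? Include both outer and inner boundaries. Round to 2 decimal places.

56.15 mm

At z = 9.3 mm: the r=9 sphere contributes a regular 16-gon of circumradius √(9²−0.3²) = 8.995 (perimeter = 2·16·8.995·sin(180°/16) = 56.15 mm); (whole slice rotated 40° about Z — lengths, areas and connectivity unchanged). Overall, the cross-section is a single solid region. Total boundary length (outer) = 56.15 mm.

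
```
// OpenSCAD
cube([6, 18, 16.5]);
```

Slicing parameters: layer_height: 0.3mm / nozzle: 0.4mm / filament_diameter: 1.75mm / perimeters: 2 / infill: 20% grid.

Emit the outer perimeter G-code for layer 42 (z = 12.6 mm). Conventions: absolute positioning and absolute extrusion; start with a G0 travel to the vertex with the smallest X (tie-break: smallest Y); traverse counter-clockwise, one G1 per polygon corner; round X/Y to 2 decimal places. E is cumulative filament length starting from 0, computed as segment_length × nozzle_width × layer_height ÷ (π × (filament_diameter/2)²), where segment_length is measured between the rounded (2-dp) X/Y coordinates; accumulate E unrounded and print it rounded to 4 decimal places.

At z = 12.6 mm: the cube is present — its section is the full 6×18 rectangle. The outline is a single polygon with 4 vertices. Extrusion per mm of travel: 0.4 × 0.3 / (π × 0.875²) = 0.049890. Accumulating E over each segment gives final E = 2.3947.

G0 X0.00 Y0.00 Z12.60
G1 X6.00 Y0.00 E0.2993
G1 X6.00 Y18.00 E1.1974
G1 X0.00 Y18.00 E1.4967
G1 X0.00 Y0.00 E2.3947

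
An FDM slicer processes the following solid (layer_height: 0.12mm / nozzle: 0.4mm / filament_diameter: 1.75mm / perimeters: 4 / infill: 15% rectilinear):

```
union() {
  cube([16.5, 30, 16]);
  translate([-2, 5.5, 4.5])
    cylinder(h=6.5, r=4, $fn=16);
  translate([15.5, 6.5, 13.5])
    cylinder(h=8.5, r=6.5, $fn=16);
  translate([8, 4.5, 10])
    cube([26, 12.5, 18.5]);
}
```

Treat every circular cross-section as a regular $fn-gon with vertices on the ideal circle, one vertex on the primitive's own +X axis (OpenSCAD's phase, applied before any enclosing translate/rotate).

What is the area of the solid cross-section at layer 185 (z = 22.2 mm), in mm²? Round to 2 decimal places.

At z = 22.2 mm: the cube does not reach this height (z outside [0, 16]); the cylinder at (-2, 5.5) is not intersected at this z (z outside [4.5, 11]); the cylinder at (15.5, 6.5) does not reach this height (z outside [13.5, 22]); the cube at (8, 4.5) (footprint 26×12.5) is included at this height (area 325.00 mm²); Taking the union: only the 26×12.5 cube at (8, 4.5) is present, so the union is just that shape — area = 325.00 mm². Overall, the cross-section is a single solid region. Net area = 325.00 mm².

325.00 mm²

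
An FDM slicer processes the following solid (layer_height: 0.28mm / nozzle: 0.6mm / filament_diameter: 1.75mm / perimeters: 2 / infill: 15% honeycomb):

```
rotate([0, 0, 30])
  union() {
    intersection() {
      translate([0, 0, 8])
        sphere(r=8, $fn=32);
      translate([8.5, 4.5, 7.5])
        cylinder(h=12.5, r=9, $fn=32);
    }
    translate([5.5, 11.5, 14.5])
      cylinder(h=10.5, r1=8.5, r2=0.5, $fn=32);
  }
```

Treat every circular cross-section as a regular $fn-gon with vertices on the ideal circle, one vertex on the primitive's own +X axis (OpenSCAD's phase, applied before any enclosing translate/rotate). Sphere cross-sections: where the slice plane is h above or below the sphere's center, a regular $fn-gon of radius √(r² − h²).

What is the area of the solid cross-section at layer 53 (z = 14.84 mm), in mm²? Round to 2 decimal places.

231.10 mm²

At z = 14.84 mm: the r=8 sphere slices to a regular 32-gon of circumradius 4.149 (√(r²−h²) with h=6.84 from center) (area = (32/2)·4.149²·sin(360°/32) = 53.73 mm²); the r=9 cylinder at (8.5, 4.5) gives a regular 32-gon of circumradius 9 (constant along its height) (area = (32/2)·9.000²·sin(360°/32) = 252.84 mm²); Taking the intersection: the r=9 cylinder at (8.5, 4.5) partially overlaps the r=8 sphere; clipping to the common part keeps 19.11 mm² — area = 19.11 mm²; the cone at (5.5, 11.5) contributes a regular 32-gon of circumradius 8.241 (interpolated between r1=8.5 and r2=0.5 at t=0.032) (area = (32/2)·8.241²·sin(360°/32) = 211.99 mm²); Merging all regions: the 2 present regions are separate (no shared area or edge), so areas and boundary lengths simply add and each stays a separate island — area = 231.10 mm²; (whole slice rotated 30° about Z — lengths, areas and connectivity unchanged). Overall, the cross-section has 2 separate islands. Net area = 231.10 mm².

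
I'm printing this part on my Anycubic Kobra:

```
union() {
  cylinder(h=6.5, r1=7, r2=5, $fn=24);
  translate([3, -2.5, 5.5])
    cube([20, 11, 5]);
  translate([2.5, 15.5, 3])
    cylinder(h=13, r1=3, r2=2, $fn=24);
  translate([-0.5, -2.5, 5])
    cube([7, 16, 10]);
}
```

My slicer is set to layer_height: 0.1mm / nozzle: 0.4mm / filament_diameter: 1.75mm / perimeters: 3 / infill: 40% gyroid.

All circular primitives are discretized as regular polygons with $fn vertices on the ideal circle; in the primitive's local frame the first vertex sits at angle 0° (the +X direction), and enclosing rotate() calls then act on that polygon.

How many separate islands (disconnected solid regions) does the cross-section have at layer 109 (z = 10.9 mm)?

At z = 10.9 mm: the cone is absent (z outside [0, 6.5]); the cube at (3, -2.5) is absent (z outside [5.5, 10.5]); the cone at (2.5, 15.5): at t=0.608 of its height the radius interpolates to r₁+(r₂−r₁)t = 2.392, giving a regular 24-gon of that circumradius; the 7×16 cube at (-0.5, -2.5) contributes its full rectangle; Merging all regions: the regions partially overlap (shared area 0.66 mm²), so overlapping operands fuse into one piece — 1 connected region. Overall, the cross-section is a single solid region. Island count = 1.

1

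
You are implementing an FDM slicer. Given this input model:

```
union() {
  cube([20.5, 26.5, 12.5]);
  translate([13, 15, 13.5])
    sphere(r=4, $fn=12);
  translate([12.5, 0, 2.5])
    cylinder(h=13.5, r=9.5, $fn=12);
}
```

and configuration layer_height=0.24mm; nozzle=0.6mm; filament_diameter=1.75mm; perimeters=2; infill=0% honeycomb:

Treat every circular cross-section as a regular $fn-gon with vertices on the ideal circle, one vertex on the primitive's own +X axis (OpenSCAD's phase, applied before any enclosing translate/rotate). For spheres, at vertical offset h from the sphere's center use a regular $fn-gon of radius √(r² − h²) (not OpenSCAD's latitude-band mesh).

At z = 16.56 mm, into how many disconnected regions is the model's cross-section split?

At z = 16.56 mm: the cube does not reach this height (z outside [0, 12.5]); the r=4 sphere at (13, 15) contributes a regular 12-gon of circumradius √(4²−3.06²) = 2.576; the cylinder at (12.5, 0) is not intersected at this z (z outside [2.5, 16]); Combining (union): only the r=4 sphere at (13, 15) is present, so the union is just that shape — 1 connected region. The result has 1 disconnected region.

1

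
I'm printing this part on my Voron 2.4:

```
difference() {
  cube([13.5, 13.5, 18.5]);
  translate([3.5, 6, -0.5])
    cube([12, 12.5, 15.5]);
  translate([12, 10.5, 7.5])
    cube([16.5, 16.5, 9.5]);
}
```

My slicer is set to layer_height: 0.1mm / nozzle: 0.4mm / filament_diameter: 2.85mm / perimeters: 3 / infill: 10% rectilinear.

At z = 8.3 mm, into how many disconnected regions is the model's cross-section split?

1

At z = 8.3 mm: the cube (footprint 13.5×13.5) is included at this height; the cube at (3.5, 6) (footprint 12×12.5) is included at this height; the cube at (12, 10.5) is present — its section is the full 16.5×16.5 rectangle; Taking the first minus the rest: starting from the 13.5×13.5 cube, the 12×12.5 cube at (3.5, 6) partially overlaps it — only the 75.00 mm² overlap (of its 150.00 mm²) is removed, clipping the outline; the 16.5×16.5 cube at (12, 10.5) misses the remaining region (no effect) — 1 connected region. The result has 1 disconnected region.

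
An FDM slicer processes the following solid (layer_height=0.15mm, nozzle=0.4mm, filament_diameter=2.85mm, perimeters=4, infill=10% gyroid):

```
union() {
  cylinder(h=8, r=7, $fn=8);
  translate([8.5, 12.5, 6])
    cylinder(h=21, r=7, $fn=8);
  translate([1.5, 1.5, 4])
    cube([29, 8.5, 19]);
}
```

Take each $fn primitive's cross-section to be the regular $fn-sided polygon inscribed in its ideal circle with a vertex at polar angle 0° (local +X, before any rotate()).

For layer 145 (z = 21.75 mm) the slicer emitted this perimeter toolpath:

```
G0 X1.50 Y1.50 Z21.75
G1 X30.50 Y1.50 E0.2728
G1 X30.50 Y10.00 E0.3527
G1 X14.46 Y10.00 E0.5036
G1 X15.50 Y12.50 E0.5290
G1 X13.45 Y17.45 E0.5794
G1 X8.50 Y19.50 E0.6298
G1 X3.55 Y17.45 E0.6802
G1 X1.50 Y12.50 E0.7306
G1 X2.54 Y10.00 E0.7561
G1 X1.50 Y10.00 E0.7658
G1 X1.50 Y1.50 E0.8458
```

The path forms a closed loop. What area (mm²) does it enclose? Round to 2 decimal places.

348.20 mm²

Apply the shoelace formula to the sequence of (X, Y) vertices; enclosed area = 348.20 mm².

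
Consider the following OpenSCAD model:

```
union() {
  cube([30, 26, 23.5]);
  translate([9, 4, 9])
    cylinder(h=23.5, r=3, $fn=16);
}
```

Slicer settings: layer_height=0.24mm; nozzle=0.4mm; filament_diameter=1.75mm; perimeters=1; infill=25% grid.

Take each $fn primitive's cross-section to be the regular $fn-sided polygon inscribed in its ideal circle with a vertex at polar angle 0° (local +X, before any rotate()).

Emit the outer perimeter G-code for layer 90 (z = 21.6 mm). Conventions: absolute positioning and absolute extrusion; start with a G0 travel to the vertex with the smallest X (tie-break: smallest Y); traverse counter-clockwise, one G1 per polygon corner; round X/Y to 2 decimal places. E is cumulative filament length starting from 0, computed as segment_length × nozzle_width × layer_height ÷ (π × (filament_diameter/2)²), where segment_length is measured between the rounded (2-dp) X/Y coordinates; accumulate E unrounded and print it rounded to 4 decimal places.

G0 X0.00 Y0.00 Z21.60
G1 X30.00 Y0.00 E1.1974
G1 X30.00 Y26.00 E2.2351
G1 X0.00 Y26.00 E3.4324
G1 X0.00 Y0.00 E4.4702

At z = 21.6 mm: the cube (footprint 30×26) is included at this height; the r=3 cylinder at (9, 4) gives a regular 16-gon of circumradius 3 (constant along its height); Merging all regions: the r=3 cylinder at (9, 4) lies entirely inside the 30×26 cube, so the union is just the 30×26 cube — 1 connected region. The outline is a single polygon with 4 vertices. Extrusion per mm of travel: 0.4 × 0.24 / (π × 0.875²) = 0.039912. Accumulating E over each segment gives final E = 4.4702.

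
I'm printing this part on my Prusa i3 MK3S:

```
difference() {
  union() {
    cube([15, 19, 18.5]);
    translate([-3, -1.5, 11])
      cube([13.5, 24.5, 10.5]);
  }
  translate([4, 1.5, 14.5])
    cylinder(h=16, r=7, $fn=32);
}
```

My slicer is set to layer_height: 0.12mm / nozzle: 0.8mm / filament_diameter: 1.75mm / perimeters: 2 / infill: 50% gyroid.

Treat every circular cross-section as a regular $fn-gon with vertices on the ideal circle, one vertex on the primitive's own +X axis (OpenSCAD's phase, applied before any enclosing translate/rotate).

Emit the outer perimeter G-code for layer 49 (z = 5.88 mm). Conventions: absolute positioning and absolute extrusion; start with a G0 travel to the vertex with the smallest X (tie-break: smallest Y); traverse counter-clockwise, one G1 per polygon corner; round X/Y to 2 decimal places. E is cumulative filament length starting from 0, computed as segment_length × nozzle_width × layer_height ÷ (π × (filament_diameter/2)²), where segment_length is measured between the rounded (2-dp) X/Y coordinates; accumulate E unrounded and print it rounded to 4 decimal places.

At z = 5.88 mm: the cube (footprint 15×19) is included at this height; the cube at (-3, -1.5) does not reach this height (z outside [11, 21.5]); Taking the union: only the 15×19 cube is present, so the union is just that shape — 1 connected region; the cylinder at (4, 1.5) is not intersected at this z (z outside [14.5, 30.5]); After the difference (first − rest): none of the subtracted shapes is present at this height, so that combined region is unchanged — 1 connected region. The outline is a single polygon with 4 vertices. Extrusion per mm of travel: 0.8 × 0.12 / (π × 0.875²) = 0.039912. Accumulating E over each segment gives final E = 2.7140.

G0 X0.00 Y0.00 Z5.88
G1 X15.00 Y0.00 E0.5987
G1 X15.00 Y19.00 E1.3570
G1 X0.00 Y19.00 E1.9557
G1 X0.00 Y0.00 E2.7140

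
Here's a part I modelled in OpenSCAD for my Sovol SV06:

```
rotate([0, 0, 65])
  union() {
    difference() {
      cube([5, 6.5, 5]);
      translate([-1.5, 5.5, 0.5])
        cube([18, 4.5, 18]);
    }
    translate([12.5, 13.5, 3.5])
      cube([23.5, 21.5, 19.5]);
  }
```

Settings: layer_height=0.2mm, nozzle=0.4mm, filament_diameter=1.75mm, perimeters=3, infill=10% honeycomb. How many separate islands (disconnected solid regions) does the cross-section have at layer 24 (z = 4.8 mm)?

2

At z = 4.8 mm: the 5×6.5 cube contributes its full rectangle; the 18×4.5 cube at (-1.5, 5.5) contributes its full rectangle; Taking the first minus the rest: starting from the 5×6.5 cube, the 18×4.5 cube at (-1.5, 5.5) partially overlaps it — only the 5.00 mm² overlap (of its 81.00 mm²) is removed, clipping the outline — 1 connected region; the 23.5×21.5 cube at (12.5, 13.5) contributes its full rectangle; Taking the union: the 2 present regions are separate (no shared area or edge), so areas and boundary lengths simply add and each stays a separate island — 2 connected regions; (rotated 65° about Z; rotation is an isometry so areas/perimeters/island counts are preserved). Overall, the cross-section has 2 separate islands. Island count = 2.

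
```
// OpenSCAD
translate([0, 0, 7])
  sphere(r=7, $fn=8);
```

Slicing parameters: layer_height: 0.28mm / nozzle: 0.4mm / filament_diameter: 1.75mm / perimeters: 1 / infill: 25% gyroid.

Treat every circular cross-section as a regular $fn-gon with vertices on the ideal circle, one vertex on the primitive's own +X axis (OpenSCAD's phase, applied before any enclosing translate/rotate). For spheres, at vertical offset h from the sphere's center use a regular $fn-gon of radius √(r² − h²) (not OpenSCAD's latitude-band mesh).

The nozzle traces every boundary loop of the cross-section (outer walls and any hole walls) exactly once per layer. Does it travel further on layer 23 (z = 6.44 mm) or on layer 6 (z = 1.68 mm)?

Layer 23 (z = 6.44): the sphere: section is a regular 8-gon, circumradius = √(r²−h²) = √(7²−0.56²) = 6.978 (perimeter = 2·8·6.978·sin(180°/8) = 42.72 mm). So its perimeter = 42.72 mm. Layer 6 (z = 1.68): the r=7 sphere slices to a regular 8-gon of circumradius 4.549 (√(r²−h²) with h=5.32 from center) (perimeter = 2·8·4.549·sin(180°/8) = 27.86 mm). So its perimeter = 27.86 mm. Layer 23 is larger (42.72 vs 27.86 mm).

layer 23 (z = 6.44 mm)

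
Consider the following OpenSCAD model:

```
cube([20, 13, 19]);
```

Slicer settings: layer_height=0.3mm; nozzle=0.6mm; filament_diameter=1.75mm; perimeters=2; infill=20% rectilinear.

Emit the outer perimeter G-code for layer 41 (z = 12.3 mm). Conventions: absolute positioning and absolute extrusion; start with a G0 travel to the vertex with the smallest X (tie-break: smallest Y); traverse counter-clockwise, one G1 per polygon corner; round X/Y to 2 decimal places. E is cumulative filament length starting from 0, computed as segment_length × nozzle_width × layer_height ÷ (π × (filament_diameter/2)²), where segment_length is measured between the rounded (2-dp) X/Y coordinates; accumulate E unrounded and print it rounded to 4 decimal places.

G0 X0.00 Y0.00 Z12.30
G1 X20.00 Y0.00 E1.4967
G1 X20.00 Y13.00 E2.4696
G1 X0.00 Y13.00 E3.9663
G1 X0.00 Y0.00 E4.9391

At z = 12.3 mm: the cube is present — its section is the full 20×13 rectangle. The outline is a single polygon with 4 vertices. Extrusion per mm of travel: 0.6 × 0.3 / (π × 0.875²) = 0.074835. Accumulating E over each segment gives final E = 4.9391.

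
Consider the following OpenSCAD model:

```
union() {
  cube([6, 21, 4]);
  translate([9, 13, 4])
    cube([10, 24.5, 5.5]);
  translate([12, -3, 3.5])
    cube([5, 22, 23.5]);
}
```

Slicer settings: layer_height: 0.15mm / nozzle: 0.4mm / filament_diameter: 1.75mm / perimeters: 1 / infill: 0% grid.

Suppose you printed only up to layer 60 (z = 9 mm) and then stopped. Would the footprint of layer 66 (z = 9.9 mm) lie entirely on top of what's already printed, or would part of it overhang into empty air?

entirely on top

Compare the two slices. At z = 9: the cube is absent (z outside [0, 4]); the cube at (9, 13) is present — its section is the full 10×24.5 rectangle (area 245.00 mm²); the cube at (12, -3) is present — its section is the full 5×22 rectangle (area 110.00 mm²); Taking the union: the regions partially overlap — summed areas 355.00 mm² minus the doubly-counted overlap 30.00 mm² gives 325.00 mm² — area = 325.00 mm². At z = 9.9: the cube is not intersected at this z (z outside [0, 4]); the cube at (9, 13) is absent (z outside [4, 9.5]); the cube at (12, -3) is present — its section is the full 5×22 rectangle (area 110.00 mm²); Merging all regions: only the 5×22 cube at (12, -3) is present, so the union is just that shape — area = 110.00 mm². Checking containment: the cross-section at z = 9.9 is a subset of the cross-section at z = 9.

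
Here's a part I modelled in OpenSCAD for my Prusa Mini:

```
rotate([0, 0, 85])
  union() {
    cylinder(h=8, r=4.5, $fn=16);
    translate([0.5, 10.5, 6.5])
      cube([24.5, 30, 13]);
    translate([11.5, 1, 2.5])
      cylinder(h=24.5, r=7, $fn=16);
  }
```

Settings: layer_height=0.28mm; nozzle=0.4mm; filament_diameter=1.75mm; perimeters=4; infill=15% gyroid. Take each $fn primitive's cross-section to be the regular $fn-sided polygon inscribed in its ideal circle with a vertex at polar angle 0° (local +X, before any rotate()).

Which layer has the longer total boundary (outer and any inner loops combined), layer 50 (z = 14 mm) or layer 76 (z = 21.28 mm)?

layer 50 (z = 14 mm)

Layer 50 (z = 14): the cylinder is absent (z outside [0, 8]); the 24.5×30 cube at (0.5, 10.5) contributes its full rectangle (perimeter 109.00 mm); the r=7 cylinder at (11.5, 1) contributes a regular 16-gon of circumradius 7 (perimeter = 2·16·7.000·sin(180°/16) = 43.70 mm); Taking the union: the 2 present regions are separate (no shared area or edge), so areas and boundary lengths simply add and each stays a separate island — boundary = 152.70 mm; (rotated 85° about Z; rotation is an isometry so areas/perimeters/island counts are preserved). So its perimeter = 152.70 mm. Layer 76 (z = 21.28): the cylinder is not intersected at this z (z outside [0, 8]); the cube at (0.5, 10.5) is absent (z outside [6.5, 19.5]); the cylinder at (11.5, 1): section is a regular 16-gon, circumradius r=7 (perimeter = 2·16·7.000·sin(180°/16) = 43.70 mm); Taking the union: only the r=7 cylinder at (11.5, 1) is present, so the union is just that shape — boundary = 43.70 mm; (rotated 85° about Z; rotation is an isometry so areas/perimeters/island counts are preserved). So its perimeter = 43.70 mm. Layer 50 is larger (152.70 vs 43.70 mm).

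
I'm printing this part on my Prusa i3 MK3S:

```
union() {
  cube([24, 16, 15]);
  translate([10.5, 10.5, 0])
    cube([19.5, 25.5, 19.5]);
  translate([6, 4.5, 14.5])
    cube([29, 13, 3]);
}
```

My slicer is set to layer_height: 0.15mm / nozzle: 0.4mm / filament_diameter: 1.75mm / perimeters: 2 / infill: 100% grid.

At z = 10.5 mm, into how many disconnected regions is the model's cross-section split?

1

At z = 10.5 mm: the 24×16 cube contributes its full rectangle; the 19.5×25.5 cube at (10.5, 10.5) contributes its full rectangle; the cube at (6, 4.5) is not intersected at this z (z outside [14.5, 17.5]); Merging all regions: the regions partially overlap (shared area 74.25 mm²), so overlapping operands fuse into one piece — 1 connected region. The result has 1 disconnected region.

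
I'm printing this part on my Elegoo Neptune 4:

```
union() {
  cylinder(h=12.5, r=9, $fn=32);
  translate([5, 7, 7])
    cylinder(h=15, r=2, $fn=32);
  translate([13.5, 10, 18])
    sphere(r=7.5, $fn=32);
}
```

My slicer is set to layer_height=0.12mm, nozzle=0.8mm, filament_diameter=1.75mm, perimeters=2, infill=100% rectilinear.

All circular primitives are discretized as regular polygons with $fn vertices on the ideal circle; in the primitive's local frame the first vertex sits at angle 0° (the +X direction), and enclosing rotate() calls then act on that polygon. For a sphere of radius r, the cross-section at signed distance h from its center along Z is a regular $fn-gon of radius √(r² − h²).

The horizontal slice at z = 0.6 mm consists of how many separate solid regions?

At z = 0.6 mm: the cylinder: section is a regular 32-gon, circumradius r=9; the cylinder at (5, 7) does not reach this height (z outside [7, 22]); the sphere at (13.5, 10) is absent (|z−center|=17.400 > r=7.5); Combining (union): only the r=9 cylinder is present, so the union is just that shape — 1 connected region. The result has 1 disconnected region.

1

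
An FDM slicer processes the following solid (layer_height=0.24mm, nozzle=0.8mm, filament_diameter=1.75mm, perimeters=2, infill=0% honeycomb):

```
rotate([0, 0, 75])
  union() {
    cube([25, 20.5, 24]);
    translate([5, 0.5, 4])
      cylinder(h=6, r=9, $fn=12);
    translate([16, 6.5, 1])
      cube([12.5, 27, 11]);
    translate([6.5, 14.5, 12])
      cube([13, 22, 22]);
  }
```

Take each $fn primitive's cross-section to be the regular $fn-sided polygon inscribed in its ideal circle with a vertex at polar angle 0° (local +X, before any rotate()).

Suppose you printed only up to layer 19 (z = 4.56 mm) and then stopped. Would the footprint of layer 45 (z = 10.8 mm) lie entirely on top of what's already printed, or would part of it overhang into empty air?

Compare the two slices. At z = 4.56: the 25×20.5 cube contributes its full rectangle (area 512.50 mm²); the r=9 cylinder at (5, 0.5) gives a regular 12-gon of circumradius 9 (constant along its height) (area = (12/2)·9.000²·sin(360°/12) = 243.00 mm²); the 12.5×27 cube at (16, 6.5) contributes its full rectangle (area 337.50 mm²); the cube at (6.5, 14.5) does not reach this height (z outside [12, 34]); Taking the union: the regions partially overlap — summed areas 1093.00 mm² minus the doubly-counted overlap 235.28 mm² gives 857.72 mm² — area = 857.72 mm²; (rotated 75° about Z; rotation is an isometry so areas/perimeters/island counts are preserved). At z = 10.8: the cube is present — its section is the full 25×20.5 rectangle (area 512.50 mm²); the cylinder at (5, 0.5) does not reach this height (z outside [4, 10]); the 12.5×27 cube at (16, 6.5) contributes its full rectangle (area 337.50 mm²); the cube at (6.5, 14.5) is absent (z outside [12, 34]); Merging all regions: the regions partially overlap — summed areas 850.00 mm² minus the doubly-counted overlap 126.00 mm² gives 724.00 mm² — area = 724.00 mm²; (whole slice rotated 75° about Z — lengths, areas and connectivity unchanged). Checking containment: the cross-section at z = 10.8 is a subset of the cross-section at z = 4.56.

entirely on top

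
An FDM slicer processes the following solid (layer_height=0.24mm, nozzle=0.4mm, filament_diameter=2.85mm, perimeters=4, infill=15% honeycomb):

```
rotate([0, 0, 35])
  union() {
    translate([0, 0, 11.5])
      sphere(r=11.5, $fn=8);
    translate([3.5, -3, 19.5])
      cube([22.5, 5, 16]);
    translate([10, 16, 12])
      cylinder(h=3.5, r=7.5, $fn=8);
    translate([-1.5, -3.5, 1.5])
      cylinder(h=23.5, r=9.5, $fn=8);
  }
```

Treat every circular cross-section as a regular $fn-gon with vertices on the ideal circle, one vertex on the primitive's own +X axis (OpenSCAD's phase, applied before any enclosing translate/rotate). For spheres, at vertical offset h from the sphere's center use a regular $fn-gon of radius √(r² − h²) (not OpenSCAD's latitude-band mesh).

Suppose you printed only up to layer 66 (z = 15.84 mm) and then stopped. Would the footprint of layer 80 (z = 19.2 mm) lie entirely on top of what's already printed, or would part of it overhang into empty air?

entirely on top

Compare the two slices. At z = 15.84: the r=11.5 sphere contributes a regular 8-gon of circumradius √(11.5²−4.34²) = 10.650 (area = (8/2)·10.650²·sin(360°/8) = 320.78 mm²); the cube at (3.5, -3) is not intersected at this z (z outside [19.5, 35.5]); the cylinder at (10, 16) is not intersected at this z (z outside [12, 15.5]); the r=9.5 cylinder at (-1.5, -3.5) gives a regular 8-gon of circumradius 9.5 (constant along its height) (area = (8/2)·9.500²·sin(360°/8) = 255.27 mm²); Merging all regions: the regions partially overlap — summed areas 576.05 mm² minus the doubly-counted overlap 211.40 mm² gives 364.65 mm² — area = 364.65 mm²; (rotated 35° about Z; rotation is an isometry so areas/perimeters/island counts are preserved). At z = 19.2: the sphere: section is a regular 8-gon, circumradius = √(r²−h²) = √(11.5²−7.7²) = 8.542 (area = (8/2)·8.542²·sin(360°/8) = 206.36 mm²); the cube at (3.5, -3) is absent (z outside [19.5, 35.5]); the cylinder at (10, 16) is not intersected at this z (z outside [12, 15.5]); the r=9.5 cylinder at (-1.5, -3.5) gives a regular 8-gon of circumradius 9.5 (constant along its height) (area = (8/2)·9.500²·sin(360°/8) = 255.27 mm²); Combining (union): the regions partially overlap — summed areas 461.63 mm² minus the doubly-counted overlap 163.49 mm² gives 298.13 mm² — area = 298.13 mm²; (rotated 35° about Z; rotation is an isometry so areas/perimeters/island counts are preserved). Checking containment: the cross-section at z = 19.2 is a subset of the cross-section at z = 15.84.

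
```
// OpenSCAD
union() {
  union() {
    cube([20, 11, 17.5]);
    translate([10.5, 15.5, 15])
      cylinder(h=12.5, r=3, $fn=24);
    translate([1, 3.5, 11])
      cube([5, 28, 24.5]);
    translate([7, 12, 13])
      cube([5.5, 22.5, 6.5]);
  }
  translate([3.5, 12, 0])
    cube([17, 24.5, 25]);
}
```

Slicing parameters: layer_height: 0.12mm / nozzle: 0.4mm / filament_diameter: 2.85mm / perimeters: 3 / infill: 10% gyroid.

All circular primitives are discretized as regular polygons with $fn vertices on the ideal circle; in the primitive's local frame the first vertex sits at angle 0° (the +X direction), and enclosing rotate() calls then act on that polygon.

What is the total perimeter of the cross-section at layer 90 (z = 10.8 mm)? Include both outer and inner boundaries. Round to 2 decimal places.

At z = 10.8 mm: the cube is present — its section is the full 20×11 rectangle (perimeter 62.00 mm); the cylinder at (10.5, 15.5) does not reach this height (z outside [15, 27.5]); the cube at (1, 3.5) does not reach this height (z outside [11, 35.5]); the cube at (7, 12) is not intersected at this z (z outside [13, 19.5]); Merging all regions: only the 20×11 cube is present, so the union is just that shape — boundary = 62.00 mm; the cube at (3.5, 12) (footprint 17×24.5) is included at this height (perimeter 83.00 mm); Taking the union: the 2 present regions are separate (no shared area or edge), so areas and boundary lengths simply add and each stays a separate island — boundary = 145.00 mm. Overall, the cross-section has 2 separate islands. Total boundary length (outer) = 145.00 mm.

145.00 mm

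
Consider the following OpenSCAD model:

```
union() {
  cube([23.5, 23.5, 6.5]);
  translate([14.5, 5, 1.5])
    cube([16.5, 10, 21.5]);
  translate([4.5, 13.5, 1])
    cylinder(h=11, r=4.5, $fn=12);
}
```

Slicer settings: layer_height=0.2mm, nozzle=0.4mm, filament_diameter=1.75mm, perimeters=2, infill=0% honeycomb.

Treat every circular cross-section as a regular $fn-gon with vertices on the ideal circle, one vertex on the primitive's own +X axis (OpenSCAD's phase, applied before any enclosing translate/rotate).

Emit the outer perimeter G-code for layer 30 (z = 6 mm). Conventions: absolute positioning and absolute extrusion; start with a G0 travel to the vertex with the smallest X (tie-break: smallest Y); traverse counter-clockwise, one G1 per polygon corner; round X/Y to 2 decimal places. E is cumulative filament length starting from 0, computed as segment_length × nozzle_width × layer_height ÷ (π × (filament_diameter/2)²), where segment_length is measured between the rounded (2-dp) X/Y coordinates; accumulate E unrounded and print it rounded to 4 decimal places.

At z = 6 mm: the cube (footprint 23.5×23.5) is included at this height; the cube at (14.5, 5) is present — its section is the full 16.5×10 rectangle; the cylinder at (4.5, 13.5): section is a regular 12-gon, circumradius r=4.5; Combining (union): the regions partially overlap (shared area 150.75 mm²), so overlapping operands fuse into one piece — 1 connected region. The outline is a single polygon with 8 vertices. Extrusion per mm of travel: 0.4 × 0.2 / (π × 0.875²) = 0.033260. Accumulating E over each segment gives final E = 3.6254.

G0 X0.00 Y0.00 Z6.00
G1 X23.50 Y0.00 E0.7816
G1 X23.50 Y5.00 E0.9479
G1 X31.00 Y5.00 E1.1974
G1 X31.00 Y15.00 E1.5300
G1 X23.50 Y15.00 E1.7794
G1 X23.50 Y23.50 E2.0621
G1 X0.00 Y23.50 E2.8437
G1 X0.00 Y0.00 E3.6254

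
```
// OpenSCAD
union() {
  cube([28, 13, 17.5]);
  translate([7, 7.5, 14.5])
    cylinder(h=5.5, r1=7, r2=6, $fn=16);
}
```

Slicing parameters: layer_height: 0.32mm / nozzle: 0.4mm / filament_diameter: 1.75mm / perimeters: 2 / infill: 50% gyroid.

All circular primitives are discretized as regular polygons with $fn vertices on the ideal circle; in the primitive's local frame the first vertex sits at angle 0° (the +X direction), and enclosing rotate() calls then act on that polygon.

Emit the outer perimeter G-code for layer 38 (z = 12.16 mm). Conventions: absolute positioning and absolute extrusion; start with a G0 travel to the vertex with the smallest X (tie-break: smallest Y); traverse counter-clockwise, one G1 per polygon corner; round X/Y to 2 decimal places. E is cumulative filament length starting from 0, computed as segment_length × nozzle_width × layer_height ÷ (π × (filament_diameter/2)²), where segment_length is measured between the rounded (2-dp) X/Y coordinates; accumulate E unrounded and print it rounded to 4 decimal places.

At z = 12.16 mm: the 28×13 cube contributes its full rectangle; the cone at (7, 7.5) does not reach this height (z outside [14.5, 20]); Combining (union): only the 28×13 cube is present, so the union is just that shape — 1 connected region. The outline is a single polygon with 4 vertices. Extrusion per mm of travel: 0.4 × 0.32 / (π × 0.875²) = 0.053216. Accumulating E over each segment gives final E = 4.3637.

G0 X0.00 Y0.00 Z12.16
G1 X28.00 Y0.00 E1.4901
G1 X28.00 Y13.00 E2.1819
G1 X0.00 Y13.00 E3.6719
G1 X0.00 Y0.00 E4.3637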